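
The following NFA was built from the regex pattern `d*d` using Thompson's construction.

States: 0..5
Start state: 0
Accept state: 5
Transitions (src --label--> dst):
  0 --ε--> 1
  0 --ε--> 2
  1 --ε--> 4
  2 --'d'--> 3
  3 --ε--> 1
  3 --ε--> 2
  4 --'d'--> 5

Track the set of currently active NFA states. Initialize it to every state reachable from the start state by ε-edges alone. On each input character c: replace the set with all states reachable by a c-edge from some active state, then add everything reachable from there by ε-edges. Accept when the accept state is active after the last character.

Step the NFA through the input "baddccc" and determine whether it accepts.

start: ε-closure({0}) = {0,1,2,4}
'b' @ 1: {}  — dead — no transitions
rest 'addccc' ignored (set empty)
after full input: {}  (accept=5 not in)

Answer: REJECT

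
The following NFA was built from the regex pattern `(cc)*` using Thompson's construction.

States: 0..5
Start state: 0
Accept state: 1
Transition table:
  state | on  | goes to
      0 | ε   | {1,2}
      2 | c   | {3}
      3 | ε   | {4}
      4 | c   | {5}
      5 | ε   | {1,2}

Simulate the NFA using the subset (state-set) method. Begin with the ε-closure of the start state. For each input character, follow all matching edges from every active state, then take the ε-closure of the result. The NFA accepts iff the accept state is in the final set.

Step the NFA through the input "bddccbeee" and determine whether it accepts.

Answer: REJECT

Steps:
start: ε-closure({0}) = {0,1,2}
'b' @ 1: {}  — dead — no transitions
rest 'ddccbeee' ignored (set empty)
final: {}; accept 1 not in set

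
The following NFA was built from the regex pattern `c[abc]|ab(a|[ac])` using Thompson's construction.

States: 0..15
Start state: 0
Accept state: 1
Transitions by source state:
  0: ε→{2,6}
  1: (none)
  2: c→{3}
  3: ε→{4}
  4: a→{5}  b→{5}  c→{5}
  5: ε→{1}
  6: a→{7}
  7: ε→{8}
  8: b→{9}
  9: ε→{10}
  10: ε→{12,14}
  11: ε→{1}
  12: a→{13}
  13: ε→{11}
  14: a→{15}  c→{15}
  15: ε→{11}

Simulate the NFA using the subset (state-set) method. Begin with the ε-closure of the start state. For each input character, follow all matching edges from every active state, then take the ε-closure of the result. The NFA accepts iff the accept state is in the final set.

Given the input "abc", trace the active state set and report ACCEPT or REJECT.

Answer: ACCEPT

Steps:
initial (ε-close {0}): {0,2,6}
'a' @ 1: {7,8}
'b' @ 2: {9,10,12,14}
'c' @ 3: {1,11,15}  [accepting]
end set {1,11,15} — state 1 in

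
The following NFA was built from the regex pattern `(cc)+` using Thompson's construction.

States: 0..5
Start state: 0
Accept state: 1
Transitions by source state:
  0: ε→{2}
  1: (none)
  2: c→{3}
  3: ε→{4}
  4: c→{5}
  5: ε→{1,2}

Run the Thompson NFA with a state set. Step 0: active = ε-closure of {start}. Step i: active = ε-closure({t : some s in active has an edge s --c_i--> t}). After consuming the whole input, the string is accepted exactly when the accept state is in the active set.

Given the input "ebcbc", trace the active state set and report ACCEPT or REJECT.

Answer: REJECT

Derivation:
S₀ = ε-closure({0}) = {0,2}
'e' @ 1: {}  — dead — no transitions
rest 'bcbc' ignored (set empty)
end set {} — state 1 not in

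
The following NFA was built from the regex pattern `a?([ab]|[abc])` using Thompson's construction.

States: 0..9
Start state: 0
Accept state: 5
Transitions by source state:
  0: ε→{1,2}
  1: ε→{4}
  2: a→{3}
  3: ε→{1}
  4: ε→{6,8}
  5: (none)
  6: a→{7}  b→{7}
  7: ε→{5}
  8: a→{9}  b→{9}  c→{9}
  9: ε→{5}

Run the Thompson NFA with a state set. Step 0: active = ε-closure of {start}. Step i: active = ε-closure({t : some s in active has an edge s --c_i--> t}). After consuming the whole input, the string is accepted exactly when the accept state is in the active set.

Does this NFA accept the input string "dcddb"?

Answer: REJECT

Steps:
initial (ε-close {0}): {0,1,2,4,6,8}
'd' @ 1: {}  — no active states
rest 'cddb' ignored (set empty)
final: {}; accept 5 not in set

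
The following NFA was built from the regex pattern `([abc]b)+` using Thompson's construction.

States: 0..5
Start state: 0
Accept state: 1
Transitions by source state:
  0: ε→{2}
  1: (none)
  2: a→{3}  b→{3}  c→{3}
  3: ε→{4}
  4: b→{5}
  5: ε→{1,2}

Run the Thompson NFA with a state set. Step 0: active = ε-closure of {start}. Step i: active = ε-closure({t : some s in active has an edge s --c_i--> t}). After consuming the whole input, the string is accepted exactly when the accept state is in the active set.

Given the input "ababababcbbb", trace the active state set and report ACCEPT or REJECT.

start: ε-closure({0}) = {0,2}
'a' @ 1: {3,4}
'b' @ 2: {1,2,5}  [accepting]
'a' @ 3: {3,4}
'b' @ 4: {1,2,5}  [accepting]
'a' @ 5: {3,4}
'b' @ 6: {1,2,5}  [accepting]
'a' @ 7: {3,4}
'b' @ 8: {1,2,5}  [accepting]
'c' @ 9: {3,4}
'b' @ 10: {1,2,5}  [accepting]
'b' @ 11: {3,4}
'b' @ 12: {1,2,5}  [accepting]
after full input: {1,2,5}  (accept=1 in)

Answer: ACCEPT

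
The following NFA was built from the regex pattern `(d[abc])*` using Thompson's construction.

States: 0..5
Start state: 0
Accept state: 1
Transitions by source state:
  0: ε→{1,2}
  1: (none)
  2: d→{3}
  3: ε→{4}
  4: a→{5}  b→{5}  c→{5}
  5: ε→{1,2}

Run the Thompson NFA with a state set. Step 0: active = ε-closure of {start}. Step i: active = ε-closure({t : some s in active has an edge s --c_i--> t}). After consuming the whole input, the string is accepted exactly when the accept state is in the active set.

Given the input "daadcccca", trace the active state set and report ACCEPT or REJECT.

initial (ε-close {0}): {0,1,2}
'd' @ 1: {3,4}
'a' @ 2: {1,2,5}  ✓accept
'a' @ 3: {}  — no active states
rest 'dcccca' ignored (set empty)
final: {}; accept 1 not in set

Answer: REJECT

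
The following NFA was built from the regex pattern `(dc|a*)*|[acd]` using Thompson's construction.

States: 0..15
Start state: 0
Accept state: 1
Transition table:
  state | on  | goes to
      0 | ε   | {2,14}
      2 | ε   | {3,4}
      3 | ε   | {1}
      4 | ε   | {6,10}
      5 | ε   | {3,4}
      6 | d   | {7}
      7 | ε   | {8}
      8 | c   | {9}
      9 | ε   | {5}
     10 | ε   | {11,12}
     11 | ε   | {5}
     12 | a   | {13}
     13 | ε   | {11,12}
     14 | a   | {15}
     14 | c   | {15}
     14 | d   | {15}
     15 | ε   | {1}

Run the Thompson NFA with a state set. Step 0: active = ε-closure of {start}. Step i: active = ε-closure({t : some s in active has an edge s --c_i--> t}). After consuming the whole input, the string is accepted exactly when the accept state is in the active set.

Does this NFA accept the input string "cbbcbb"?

Answer: REJECT

Steps:
S₀ = ε-closure({0}) = {0,1,2,3,4,5,6,10,11,12,14}
'c' @ 1: {1,15}  [accepting]
'b' @ 2: {}  — state set empty
rest 'bcbb' ignored (set empty)
after full input: {}  (accept=1 not in)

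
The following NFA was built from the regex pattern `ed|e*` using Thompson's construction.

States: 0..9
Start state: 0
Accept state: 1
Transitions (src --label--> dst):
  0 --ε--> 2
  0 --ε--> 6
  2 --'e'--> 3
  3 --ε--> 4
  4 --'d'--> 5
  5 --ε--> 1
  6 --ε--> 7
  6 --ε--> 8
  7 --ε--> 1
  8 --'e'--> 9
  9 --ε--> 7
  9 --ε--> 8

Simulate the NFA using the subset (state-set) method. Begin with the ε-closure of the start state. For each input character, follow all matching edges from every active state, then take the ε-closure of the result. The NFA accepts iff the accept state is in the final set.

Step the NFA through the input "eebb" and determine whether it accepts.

S₀ = ε-closure({0}) = {0,1,2,6,7,8}
'e' @ 1: {1,3,4,7,8,9}  (accept∈set)
'e' @ 2: {1,7,8,9}  (accept∈set)
'b' @ 3: {}  — dead — no transitions
rest 'b' ignored (set empty)
after full input: {}  (accept=1 not in)

Answer: REJECT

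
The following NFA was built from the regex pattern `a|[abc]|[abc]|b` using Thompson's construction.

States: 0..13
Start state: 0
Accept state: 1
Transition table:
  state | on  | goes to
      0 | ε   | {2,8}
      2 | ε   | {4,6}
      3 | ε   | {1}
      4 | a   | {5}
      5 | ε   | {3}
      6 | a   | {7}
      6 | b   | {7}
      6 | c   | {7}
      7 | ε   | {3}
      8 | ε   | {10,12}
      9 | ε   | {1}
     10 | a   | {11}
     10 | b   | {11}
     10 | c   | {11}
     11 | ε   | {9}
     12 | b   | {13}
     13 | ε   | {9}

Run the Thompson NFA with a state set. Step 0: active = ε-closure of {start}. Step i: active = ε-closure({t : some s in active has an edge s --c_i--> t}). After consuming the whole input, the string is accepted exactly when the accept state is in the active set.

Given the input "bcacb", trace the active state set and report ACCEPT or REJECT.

start: ε-closure({0}) = {0,2,4,6,8,10,12}
'b' @ 1: {1,3,7,9,11,13}  ✓accept
'c' @ 2: {}  — state set empty
rest 'acb' ignored (set empty)
end set {} — state 1 not in

Answer: REJECT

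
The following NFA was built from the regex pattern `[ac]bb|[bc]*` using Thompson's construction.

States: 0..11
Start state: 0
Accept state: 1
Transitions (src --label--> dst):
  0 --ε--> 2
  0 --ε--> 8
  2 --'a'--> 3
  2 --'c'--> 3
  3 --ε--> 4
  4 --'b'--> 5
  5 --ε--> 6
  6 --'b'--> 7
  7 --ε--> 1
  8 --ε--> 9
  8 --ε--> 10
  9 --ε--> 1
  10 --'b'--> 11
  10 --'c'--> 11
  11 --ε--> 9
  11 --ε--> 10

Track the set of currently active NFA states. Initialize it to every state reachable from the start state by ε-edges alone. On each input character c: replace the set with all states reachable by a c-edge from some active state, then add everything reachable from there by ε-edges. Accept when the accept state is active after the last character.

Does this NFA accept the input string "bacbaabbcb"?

Answer: REJECT

Derivation:
S₀ = ε-closure({0}) = {0,1,2,8,9,10}
'b' @ 1: {1,9,10,11}  [accepting]
'a' @ 2: {}  — no active states
rest 'cbaabbcb' ignored (set empty)
final: {}; accept 1 not in set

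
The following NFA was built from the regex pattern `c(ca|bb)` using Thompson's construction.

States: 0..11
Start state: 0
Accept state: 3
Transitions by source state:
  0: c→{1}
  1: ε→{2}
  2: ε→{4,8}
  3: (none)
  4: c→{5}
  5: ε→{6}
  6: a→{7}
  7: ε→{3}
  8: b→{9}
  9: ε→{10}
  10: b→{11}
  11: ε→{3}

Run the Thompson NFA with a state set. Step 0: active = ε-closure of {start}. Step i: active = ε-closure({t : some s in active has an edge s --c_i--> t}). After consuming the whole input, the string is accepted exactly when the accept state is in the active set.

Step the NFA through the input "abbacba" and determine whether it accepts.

Answer: REJECT

Trace:
S₀ = ε-closure({0}) = {0}
'a' @ 1: {}  — dead — no transitions
rest 'bbacba' ignored (set empty)
end set {} — state 3 not in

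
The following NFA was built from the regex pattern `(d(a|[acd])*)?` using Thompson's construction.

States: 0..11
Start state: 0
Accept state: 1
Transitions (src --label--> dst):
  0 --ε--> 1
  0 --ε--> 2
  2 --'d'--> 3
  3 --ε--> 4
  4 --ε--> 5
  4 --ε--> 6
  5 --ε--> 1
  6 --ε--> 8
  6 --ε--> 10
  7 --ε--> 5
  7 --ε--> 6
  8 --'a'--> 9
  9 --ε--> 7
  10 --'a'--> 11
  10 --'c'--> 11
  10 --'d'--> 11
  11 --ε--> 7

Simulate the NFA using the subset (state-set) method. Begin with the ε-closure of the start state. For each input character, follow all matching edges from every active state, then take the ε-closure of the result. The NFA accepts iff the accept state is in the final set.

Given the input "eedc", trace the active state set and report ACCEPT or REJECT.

Answer: REJECT

Trace:
S₀ = ε-closure({0}) = {0,1,2}
'e' @ 1: {}  — no active states
rest 'edc' ignored (set empty)
after full input: {}  (accept=1 not in)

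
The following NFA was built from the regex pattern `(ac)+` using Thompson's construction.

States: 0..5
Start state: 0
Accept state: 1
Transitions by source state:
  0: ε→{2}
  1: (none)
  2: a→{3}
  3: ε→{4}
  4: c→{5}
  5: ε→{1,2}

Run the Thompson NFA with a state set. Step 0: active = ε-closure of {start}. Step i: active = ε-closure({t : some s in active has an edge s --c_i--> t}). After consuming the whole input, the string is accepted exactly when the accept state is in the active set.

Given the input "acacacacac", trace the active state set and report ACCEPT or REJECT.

initial (ε-close {0}): {0,2}
'a' @ 1: {3,4}
'c' @ 2: {1,2,5}  (accept∈set)
'a' @ 3: {3,4}
'c' @ 4: {1,2,5}  (accept∈set)
'a' @ 5: {3,4}
'c' @ 6: {1,2,5}  (accept∈set)
'a' @ 7: {3,4}
'c' @ 8: {1,2,5}  (accept∈set)
'a' @ 9: {3,4}
'c' @ 10: {1,2,5}  (accept∈set)
end set {1,2,5} — state 1 in

Answer: ACCEPT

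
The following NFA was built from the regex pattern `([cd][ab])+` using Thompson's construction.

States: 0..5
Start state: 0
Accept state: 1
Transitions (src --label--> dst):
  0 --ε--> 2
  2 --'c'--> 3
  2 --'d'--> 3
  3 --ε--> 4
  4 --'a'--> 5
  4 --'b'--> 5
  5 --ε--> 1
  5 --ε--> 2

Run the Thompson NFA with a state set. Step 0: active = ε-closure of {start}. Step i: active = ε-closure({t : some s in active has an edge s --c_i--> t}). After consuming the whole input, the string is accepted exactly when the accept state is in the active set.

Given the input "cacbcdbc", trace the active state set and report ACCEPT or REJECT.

initial (ε-close {0}): {0,2}
'c' @ 1: {3,4}
'a' @ 2: {1,2,5}  ✓accept
'c' @ 3: {3,4}
'b' @ 4: {1,2,5}  ✓accept
'c' @ 5: {3,4}
'd' @ 6: {}  — dead — no transitions
rest 'bc' ignored (set empty)
final: {}; accept 1 not in set

Answer: REJECT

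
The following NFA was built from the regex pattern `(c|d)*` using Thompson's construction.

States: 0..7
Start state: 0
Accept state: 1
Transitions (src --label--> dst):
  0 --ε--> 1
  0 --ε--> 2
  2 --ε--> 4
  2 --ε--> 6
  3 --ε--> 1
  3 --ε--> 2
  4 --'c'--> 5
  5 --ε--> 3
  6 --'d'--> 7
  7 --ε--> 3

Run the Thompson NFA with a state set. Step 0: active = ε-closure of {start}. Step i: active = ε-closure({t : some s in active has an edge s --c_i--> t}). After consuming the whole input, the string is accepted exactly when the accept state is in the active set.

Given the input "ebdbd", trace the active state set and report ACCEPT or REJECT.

Answer: REJECT

Trace:
start: ε-closure({0}) = {0,1,2,4,6}
'e' @ 1: {}  — state set empty
rest 'bdbd' ignored (set empty)
end set {} — state 1 not in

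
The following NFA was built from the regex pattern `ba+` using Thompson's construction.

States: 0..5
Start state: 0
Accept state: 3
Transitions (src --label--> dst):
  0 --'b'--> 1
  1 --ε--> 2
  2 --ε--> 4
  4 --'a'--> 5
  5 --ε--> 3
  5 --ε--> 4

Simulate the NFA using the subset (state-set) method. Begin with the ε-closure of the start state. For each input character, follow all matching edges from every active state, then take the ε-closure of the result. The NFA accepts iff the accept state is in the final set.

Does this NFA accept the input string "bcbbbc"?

initial (ε-close {0}): {0}
'b' @ 1: {1,2,4}
'c' @ 2: {}  — dead — no transitions
rest 'bbbc' ignored (set empty)
final: {}; accept 3 not in set

Answer: REJECT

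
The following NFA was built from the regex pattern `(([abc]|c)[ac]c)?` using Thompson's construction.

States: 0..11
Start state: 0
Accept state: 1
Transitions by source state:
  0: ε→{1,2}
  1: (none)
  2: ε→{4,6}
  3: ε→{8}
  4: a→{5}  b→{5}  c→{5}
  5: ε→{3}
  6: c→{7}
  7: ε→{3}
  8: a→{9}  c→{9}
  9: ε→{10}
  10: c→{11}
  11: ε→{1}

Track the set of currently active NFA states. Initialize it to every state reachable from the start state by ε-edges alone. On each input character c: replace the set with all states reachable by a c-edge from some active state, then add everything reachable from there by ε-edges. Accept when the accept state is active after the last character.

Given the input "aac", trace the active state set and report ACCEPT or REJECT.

Answer: ACCEPT

Steps:
initial (ε-close {0}): {0,1,2,4,6}
'a' @ 1: {3,5,8}
'a' @ 2: {9,10}
'c' @ 3: {1,11}  [accepting]
final: {1,11}; accept 1 in set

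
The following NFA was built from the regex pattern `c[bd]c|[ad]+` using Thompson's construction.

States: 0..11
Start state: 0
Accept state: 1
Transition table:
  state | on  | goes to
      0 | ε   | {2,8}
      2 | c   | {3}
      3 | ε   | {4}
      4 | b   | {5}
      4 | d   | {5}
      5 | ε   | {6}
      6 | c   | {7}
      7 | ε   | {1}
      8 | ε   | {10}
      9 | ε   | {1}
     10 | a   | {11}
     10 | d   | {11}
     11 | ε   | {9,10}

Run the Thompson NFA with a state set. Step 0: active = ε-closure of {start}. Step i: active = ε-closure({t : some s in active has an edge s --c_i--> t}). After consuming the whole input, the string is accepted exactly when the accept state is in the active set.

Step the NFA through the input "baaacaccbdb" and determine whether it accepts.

Answer: REJECT

Steps:
initial (ε-close {0}): {0,2,8,10}
'b' @ 1: {}  — state set empty
rest 'aaacaccbdb' ignored (set empty)
after full input: {}  (accept=1 not in)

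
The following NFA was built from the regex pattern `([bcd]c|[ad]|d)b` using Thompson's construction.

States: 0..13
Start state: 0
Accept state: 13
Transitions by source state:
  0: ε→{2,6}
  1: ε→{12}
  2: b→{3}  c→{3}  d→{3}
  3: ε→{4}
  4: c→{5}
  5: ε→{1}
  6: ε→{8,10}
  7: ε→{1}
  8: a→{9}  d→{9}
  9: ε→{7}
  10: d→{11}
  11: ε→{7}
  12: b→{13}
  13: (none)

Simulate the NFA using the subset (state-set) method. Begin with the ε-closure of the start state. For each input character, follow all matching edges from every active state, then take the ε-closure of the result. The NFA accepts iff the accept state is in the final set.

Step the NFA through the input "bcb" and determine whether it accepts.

Answer: ACCEPT

Steps:
S₀ = ε-closure({0}) = {0,2,6,8,10}
'b' @ 1: {3,4}
'c' @ 2: {1,5,12}
'b' @ 3: {13}  ✓accept
final: {13}; accept 13 in set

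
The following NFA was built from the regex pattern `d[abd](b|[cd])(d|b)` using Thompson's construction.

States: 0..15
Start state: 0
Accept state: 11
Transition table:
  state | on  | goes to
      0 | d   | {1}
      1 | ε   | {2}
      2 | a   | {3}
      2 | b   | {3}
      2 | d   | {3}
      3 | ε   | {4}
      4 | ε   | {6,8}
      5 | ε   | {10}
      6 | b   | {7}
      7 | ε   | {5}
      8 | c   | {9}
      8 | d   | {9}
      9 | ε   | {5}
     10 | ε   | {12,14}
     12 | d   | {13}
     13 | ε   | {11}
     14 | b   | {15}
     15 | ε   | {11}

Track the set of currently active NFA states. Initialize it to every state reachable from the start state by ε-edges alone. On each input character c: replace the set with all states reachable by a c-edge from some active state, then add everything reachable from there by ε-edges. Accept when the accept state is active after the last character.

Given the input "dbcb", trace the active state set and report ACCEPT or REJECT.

S₀ = ε-closure({0}) = {0}
'd' @ 1: {1,2}
'b' @ 2: {3,4,6,8}
'c' @ 3: {5,9,10,12,14}
'b' @ 4: {11,15}  ✓accept
end set {11,15} — state 11 in

Answer: ACCEPT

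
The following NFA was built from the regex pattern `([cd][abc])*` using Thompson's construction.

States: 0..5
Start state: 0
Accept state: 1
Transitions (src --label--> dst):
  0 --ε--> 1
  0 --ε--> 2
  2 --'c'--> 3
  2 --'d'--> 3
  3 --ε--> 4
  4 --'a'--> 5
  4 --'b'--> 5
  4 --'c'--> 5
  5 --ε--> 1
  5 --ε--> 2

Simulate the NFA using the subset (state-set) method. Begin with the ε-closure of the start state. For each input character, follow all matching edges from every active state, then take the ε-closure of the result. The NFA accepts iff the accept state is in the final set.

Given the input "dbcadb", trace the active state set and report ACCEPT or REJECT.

Answer: ACCEPT

Derivation:
start: ε-closure({0}) = {0,1,2}
'd' @ 1: {3,4}
'b' @ 2: {1,2,5}  (accept∈set)
'c' @ 3: {3,4}
'a' @ 4: {1,2,5}  (accept∈set)
'd' @ 5: {3,4}
'b' @ 6: {1,2,5}  (accept∈set)
end set {1,2,5} — state 1 in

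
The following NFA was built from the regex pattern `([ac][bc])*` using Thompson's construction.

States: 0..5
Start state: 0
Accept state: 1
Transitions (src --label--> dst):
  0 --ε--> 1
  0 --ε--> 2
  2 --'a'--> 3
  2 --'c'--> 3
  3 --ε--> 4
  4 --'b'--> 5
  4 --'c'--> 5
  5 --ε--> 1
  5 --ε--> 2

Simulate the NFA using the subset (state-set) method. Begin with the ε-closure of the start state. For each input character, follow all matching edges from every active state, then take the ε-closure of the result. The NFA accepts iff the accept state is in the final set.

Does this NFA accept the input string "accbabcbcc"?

start: ε-closure({0}) = {0,1,2}
'a' @ 1: {3,4}
'c' @ 2: {1,2,5}  (accept∈set)
'c' @ 3: {3,4}
'b' @ 4: {1,2,5}  (accept∈set)
'a' @ 5: {3,4}
'b' @ 6: {1,2,5}  (accept∈set)
'c' @ 7: {3,4}
'b' @ 8: {1,2,5}  (accept∈set)
'c' @ 9: {3,4}
'c' @ 10: {1,2,5}  (accept∈set)
after full input: {1,2,5}  (accept=1 in)

Answer: ACCEPT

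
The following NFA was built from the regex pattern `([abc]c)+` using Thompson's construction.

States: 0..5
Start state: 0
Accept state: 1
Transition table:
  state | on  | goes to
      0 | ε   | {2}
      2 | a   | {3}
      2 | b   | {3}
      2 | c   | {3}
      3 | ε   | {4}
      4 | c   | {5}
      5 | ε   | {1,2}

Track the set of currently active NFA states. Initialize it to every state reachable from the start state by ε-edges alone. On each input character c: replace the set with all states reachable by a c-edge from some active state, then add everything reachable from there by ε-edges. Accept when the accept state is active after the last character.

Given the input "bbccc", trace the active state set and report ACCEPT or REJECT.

initial (ε-close {0}): {0,2}
'b' @ 1: {3,4}
'b' @ 2: {}  — no active states
rest 'ccc' ignored (set empty)
after full input: {}  (accept=1 not in)

Answer: REJECT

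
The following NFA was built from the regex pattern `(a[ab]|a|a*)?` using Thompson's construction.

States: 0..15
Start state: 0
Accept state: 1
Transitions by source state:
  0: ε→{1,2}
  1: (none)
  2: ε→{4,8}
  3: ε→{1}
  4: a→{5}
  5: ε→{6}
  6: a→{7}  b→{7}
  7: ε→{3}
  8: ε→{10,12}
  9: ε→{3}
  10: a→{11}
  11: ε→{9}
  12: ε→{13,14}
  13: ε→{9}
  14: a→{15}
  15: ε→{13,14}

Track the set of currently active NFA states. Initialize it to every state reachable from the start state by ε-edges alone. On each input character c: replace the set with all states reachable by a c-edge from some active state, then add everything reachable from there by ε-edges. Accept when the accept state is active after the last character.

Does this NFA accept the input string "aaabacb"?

S₀ = ε-closure({0}) = {0,1,2,3,4,8,9,10,12,13,14}
'a' @ 1: {1,3,5,6,9,11,13,14,15}  [accepting]
'a' @ 2: {1,3,7,9,13,14,15}  [accepting]
'a' @ 3: {1,3,9,13,14,15}  [accepting]
'b' @ 4: {}  — no active states
rest 'acb' ignored (set empty)
final: {}; accept 1 not in set

Answer: REJECT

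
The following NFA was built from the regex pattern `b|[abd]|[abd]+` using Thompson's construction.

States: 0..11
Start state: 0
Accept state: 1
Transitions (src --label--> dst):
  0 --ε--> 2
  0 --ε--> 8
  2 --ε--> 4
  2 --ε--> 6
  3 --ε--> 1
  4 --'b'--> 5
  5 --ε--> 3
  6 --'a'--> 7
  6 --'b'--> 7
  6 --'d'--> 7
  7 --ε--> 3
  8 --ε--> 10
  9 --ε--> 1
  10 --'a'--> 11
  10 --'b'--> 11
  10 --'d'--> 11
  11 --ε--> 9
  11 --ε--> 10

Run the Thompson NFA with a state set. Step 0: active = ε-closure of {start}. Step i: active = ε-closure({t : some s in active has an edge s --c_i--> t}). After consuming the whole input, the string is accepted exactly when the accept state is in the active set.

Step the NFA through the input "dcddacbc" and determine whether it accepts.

initial (ε-close {0}): {0,2,4,6,8,10}
'd' @ 1: {1,3,7,9,10,11}  [accepting]
'c' @ 2: {}  — state set empty
rest 'ddacbc' ignored (set empty)
final: {}; accept 1 not in set

Answer: REJECT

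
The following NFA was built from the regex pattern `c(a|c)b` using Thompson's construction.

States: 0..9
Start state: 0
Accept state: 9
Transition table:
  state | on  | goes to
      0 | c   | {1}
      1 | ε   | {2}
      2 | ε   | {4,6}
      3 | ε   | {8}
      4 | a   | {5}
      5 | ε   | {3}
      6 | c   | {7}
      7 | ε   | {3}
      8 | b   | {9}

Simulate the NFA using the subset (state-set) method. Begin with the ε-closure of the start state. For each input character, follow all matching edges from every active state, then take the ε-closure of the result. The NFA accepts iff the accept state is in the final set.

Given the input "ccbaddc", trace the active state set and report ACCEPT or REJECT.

Answer: REJECT

Trace:
S₀ = ε-closure({0}) = {0}
'c' @ 1: {1,2,4,6}
'c' @ 2: {3,7,8}
'b' @ 3: {9}  [accepting]
'a' @ 4: {}  — no active states
rest 'ddc' ignored (set empty)
end set {} — state 9 not in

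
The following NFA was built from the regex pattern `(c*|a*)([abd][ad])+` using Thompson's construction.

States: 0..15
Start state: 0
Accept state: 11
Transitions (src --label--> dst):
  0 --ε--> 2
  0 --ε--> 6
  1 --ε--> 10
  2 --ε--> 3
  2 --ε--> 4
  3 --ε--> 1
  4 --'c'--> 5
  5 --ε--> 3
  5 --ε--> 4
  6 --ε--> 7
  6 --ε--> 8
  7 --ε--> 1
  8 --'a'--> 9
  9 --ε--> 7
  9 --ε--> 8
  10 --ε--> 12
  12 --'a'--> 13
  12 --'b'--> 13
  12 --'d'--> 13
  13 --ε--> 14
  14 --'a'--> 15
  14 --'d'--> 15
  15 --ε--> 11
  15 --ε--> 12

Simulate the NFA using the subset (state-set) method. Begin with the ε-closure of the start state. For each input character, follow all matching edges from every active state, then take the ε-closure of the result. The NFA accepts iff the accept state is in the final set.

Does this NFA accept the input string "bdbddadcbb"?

start: ε-closure({0}) = {0,1,2,3,4,6,7,8,10,12}
'b' @ 1: {13,14}
'd' @ 2: {11,12,15}  (accept∈set)
'b' @ 3: {13,14}
'd' @ 4: {11,12,15}  (accept∈set)
'd' @ 5: {13,14}
'a' @ 6: {11,12,15}  (accept∈set)
'd' @ 7: {13,14}
'c' @ 8: {}  — state set empty
rest 'bb' ignored (set empty)
final: {}; accept 11 not in set

Answer: REJECT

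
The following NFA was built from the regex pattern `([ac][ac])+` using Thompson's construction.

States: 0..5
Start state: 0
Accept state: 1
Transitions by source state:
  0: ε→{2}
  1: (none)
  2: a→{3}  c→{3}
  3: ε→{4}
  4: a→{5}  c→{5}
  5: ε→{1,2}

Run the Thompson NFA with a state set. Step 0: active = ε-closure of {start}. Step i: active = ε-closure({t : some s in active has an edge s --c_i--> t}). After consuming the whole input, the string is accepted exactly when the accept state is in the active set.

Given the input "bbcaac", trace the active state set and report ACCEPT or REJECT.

initial (ε-close {0}): {0,2}
'b' @ 1: {}  — state set empty
rest 'bcaac' ignored (set empty)
end set {} — state 1 not in

Answer: REJECT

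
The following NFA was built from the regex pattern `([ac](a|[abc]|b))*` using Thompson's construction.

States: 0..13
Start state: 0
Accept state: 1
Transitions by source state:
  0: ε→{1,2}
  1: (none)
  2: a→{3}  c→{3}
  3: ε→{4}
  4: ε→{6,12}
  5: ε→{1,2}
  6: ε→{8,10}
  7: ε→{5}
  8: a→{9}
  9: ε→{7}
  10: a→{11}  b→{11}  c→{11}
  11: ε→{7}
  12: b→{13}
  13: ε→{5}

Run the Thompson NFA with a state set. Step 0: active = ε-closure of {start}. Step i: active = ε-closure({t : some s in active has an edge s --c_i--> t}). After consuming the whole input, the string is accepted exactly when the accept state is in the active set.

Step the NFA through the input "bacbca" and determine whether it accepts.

initial (ε-close {0}): {0,1,2}
'b' @ 1: {}  — dead — no transitions
rest 'acbca' ignored (set empty)
end set {} — state 1 not in

Answer: REJECT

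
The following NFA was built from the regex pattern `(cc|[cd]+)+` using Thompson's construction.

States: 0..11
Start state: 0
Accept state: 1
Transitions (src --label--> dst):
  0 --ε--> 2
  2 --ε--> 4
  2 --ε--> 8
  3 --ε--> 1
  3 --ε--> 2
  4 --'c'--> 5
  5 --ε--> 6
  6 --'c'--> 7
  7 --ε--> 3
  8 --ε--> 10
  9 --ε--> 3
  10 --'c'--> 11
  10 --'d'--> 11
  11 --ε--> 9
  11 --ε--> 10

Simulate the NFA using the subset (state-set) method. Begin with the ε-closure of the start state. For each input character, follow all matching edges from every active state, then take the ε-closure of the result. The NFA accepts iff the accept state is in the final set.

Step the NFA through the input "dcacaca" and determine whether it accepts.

Answer: REJECT

Steps:
initial (ε-close {0}): {0,2,4,8,10}
'd' @ 1: {1,2,3,4,8,9,10,11}  (accept∈set)
'c' @ 2: {1,2,3,4,5,6,8,9,10,11}  (accept∈set)
'a' @ 3: {}  — no active states
rest 'caca' ignored (set empty)
after full input: {}  (accept=1 not in)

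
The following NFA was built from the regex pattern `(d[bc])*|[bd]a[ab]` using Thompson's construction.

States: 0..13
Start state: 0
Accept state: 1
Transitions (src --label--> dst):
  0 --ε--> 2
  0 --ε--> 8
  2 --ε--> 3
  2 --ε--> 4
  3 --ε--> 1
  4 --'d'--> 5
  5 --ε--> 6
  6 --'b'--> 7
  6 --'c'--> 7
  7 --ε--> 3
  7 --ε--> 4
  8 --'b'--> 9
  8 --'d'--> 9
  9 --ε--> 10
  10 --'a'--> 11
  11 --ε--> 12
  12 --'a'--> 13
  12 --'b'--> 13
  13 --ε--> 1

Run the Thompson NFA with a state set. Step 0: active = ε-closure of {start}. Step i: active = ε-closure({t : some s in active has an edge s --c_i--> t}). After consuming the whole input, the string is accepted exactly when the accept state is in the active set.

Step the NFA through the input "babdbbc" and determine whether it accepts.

Answer: REJECT

Derivation:
initial (ε-close {0}): {0,1,2,3,4,8}
'b' @ 1: {9,10}
'a' @ 2: {11,12}
'b' @ 3: {1,13}  ✓accept
'd' @ 4: {}  — state set empty
rest 'bbc' ignored (set empty)
final: {}; accept 1 not in set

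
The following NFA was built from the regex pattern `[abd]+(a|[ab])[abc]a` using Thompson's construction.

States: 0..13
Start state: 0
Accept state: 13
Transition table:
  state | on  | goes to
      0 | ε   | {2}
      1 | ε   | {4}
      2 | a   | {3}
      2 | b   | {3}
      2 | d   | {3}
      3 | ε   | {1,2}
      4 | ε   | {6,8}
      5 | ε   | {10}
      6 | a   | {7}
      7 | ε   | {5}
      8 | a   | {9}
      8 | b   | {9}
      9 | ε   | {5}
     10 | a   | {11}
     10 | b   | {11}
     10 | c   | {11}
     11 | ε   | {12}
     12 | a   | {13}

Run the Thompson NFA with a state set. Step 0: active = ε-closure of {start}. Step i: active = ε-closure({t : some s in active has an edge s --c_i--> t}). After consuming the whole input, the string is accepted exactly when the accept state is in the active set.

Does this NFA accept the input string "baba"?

Answer: ACCEPT

Steps:
initial (ε-close {0}): {0,2}
'b' @ 1: {1,2,3,4,6,8}
'a' @ 2: {1,2,3,4,5,6,7,8,9,10}
'b' @ 3: {1,2,3,4,5,6,8,9,10,11,12}
'a' @ 4: {1,2,3,4,5,6,7,8,9,10,11,12,13}  (accept∈set)
final: {1,2,3,4,5,6,7,8,9,10,11,12,13}; accept 13 in set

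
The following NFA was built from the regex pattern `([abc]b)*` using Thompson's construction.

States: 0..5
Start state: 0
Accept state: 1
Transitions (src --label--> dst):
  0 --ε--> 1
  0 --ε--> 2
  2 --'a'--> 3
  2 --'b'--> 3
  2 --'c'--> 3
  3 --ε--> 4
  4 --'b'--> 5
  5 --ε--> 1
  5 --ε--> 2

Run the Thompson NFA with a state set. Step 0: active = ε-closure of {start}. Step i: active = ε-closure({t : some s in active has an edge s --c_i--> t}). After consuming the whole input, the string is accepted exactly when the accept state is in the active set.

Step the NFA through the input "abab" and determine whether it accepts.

Answer: ACCEPT

Trace:
start: ε-closure({0}) = {0,1,2}
'a' @ 1: {3,4}
'b' @ 2: {1,2,5}  (accept∈set)
'a' @ 3: {3,4}
'b' @ 4: {1,2,5}  (accept∈set)
after full input: {1,2,5}  (accept=1 in)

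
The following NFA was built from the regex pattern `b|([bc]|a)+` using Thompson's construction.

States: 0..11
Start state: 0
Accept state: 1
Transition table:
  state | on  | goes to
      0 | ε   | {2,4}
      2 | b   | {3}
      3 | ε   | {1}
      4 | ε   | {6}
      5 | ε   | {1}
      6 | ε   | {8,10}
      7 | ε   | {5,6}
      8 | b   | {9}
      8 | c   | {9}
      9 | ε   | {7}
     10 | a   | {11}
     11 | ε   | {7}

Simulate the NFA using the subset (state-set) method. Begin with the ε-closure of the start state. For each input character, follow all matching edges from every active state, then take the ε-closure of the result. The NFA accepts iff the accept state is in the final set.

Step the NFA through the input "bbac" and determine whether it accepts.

start: ε-closure({0}) = {0,2,4,6,8,10}
'b' @ 1: {1,3,5,6,7,8,9,10}  (accept∈set)
'b' @ 2: {1,5,6,7,8,9,10}  (accept∈set)
'a' @ 3: {1,5,6,7,8,10,11}  (accept∈set)
'c' @ 4: {1,5,6,7,8,9,10}  (accept∈set)
end set {1,5,6,7,8,9,10} — state 1 in

Answer: ACCEPT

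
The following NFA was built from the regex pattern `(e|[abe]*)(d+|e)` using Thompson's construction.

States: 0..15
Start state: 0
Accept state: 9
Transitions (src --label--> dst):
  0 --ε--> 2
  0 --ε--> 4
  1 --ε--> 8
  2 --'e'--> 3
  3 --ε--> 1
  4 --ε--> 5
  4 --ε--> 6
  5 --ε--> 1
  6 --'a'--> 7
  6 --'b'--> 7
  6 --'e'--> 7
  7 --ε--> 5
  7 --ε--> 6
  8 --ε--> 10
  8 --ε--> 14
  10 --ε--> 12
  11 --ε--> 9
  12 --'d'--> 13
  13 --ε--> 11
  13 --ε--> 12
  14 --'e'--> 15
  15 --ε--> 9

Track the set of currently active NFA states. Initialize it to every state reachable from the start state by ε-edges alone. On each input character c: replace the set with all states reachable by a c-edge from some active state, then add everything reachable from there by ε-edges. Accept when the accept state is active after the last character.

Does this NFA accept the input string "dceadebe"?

Answer: REJECT

Derivation:
S₀ = ε-closure({0}) = {0,1,2,4,5,6,8,10,12,14}
'd' @ 1: {9,11,12,13}  (accept∈set)
'c' @ 2: {}  — no active states
rest 'eadebe' ignored (set empty)
final: {}; accept 9 not in set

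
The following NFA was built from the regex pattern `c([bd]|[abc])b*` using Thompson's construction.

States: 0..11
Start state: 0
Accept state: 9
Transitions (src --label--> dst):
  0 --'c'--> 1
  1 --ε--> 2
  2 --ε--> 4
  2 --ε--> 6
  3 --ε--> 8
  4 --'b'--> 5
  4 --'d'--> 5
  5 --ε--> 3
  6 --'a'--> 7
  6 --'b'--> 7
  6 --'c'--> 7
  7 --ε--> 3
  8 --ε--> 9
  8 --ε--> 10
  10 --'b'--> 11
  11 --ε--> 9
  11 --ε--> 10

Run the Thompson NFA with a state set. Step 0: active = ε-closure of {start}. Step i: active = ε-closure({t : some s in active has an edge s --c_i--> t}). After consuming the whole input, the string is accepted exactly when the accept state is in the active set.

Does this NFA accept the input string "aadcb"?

Answer: REJECT

Derivation:
S₀ = ε-closure({0}) = {0}
'a' @ 1: {}  — state set empty
rest 'adcb' ignored (set empty)
end set {} — state 9 not in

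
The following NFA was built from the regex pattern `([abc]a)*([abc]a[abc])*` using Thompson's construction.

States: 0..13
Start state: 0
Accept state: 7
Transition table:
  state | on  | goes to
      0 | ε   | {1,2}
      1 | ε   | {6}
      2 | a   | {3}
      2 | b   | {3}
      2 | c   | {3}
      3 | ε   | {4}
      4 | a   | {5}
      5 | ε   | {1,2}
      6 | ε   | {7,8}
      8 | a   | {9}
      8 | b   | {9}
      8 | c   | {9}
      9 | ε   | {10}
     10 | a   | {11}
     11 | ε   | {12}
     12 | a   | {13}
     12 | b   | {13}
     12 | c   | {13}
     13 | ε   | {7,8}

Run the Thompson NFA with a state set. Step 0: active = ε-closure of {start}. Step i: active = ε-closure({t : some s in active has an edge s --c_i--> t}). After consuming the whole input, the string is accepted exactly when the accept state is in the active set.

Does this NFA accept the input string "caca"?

Answer: ACCEPT

Steps:
start: ε-closure({0}) = {0,1,2,6,7,8}
'c' @ 1: {3,4,9,10}
'a' @ 2: {1,2,5,6,7,8,11,12}  [accepting]
'c' @ 3: {3,4,7,8,9,10,13}  [accepting]
'a' @ 4: {1,2,5,6,7,8,9,10,11,12}  [accepting]
final: {1,2,5,6,7,8,9,10,11,12}; accept 7 in set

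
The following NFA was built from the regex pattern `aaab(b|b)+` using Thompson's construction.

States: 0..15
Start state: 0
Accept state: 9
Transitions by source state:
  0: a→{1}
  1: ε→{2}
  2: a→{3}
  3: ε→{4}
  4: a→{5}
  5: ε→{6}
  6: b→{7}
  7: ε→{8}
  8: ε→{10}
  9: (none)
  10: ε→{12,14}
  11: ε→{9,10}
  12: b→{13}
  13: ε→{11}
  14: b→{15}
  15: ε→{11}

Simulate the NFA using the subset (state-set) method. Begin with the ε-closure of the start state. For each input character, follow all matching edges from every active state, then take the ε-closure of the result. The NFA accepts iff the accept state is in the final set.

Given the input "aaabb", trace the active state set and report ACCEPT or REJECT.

Answer: ACCEPT

Derivation:
start: ε-closure({0}) = {0}
'a' @ 1: {1,2}
'a' @ 2: {3,4}
'a' @ 3: {5,6}
'b' @ 4: {7,8,10,12,14}
'b' @ 5: {9,10,11,12,13,14,15}  ✓accept
after full input: {9,10,11,12,13,14,15}  (accept=9 in)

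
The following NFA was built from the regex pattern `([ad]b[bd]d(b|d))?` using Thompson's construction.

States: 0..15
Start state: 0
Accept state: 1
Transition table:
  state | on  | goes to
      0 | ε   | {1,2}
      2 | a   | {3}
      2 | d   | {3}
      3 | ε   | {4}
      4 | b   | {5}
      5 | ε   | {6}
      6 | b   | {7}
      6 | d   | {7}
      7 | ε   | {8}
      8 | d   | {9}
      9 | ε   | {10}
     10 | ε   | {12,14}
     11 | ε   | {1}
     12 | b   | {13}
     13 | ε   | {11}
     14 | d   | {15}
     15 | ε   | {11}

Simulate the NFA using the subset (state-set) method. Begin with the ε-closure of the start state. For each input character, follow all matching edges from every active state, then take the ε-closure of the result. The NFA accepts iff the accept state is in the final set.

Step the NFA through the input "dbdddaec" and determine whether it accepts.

Answer: REJECT

Derivation:
S₀ = ε-closure({0}) = {0,1,2}
'd' @ 1: {3,4}
'b' @ 2: {5,6}
'd' @ 3: {7,8}
'd' @ 4: {9,10,12,14}
'd' @ 5: {1,11,15}  [accepting]
'a' @ 6: {}  — state set empty
rest 'ec' ignored (set empty)
end set {} — state 1 not in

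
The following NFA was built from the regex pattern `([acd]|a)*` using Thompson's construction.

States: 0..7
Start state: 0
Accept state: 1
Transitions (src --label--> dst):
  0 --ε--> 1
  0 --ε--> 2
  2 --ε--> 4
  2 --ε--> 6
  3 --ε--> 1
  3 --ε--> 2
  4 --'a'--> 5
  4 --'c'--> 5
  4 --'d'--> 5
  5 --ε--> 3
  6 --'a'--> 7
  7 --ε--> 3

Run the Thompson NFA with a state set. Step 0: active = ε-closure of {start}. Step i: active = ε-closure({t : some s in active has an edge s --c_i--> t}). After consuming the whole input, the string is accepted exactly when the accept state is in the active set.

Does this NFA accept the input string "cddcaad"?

start: ε-closure({0}) = {0,1,2,4,6}
'c' @ 1: {1,2,3,4,5,6}  (accept∈set)
'd' @ 2: {1,2,3,4,5,6}  (accept∈set)
'd' @ 3: {1,2,3,4,5,6}  (accept∈set)
'c' @ 4: {1,2,3,4,5,6}  (accept∈set)
'a' @ 5: {1,2,3,4,5,6,7}  (accept∈set)
'a' @ 6: {1,2,3,4,5,6,7}  (accept∈set)
'd' @ 7: {1,2,3,4,5,6}  (accept∈set)
after full input: {1,2,3,4,5,6}  (accept=1 in)

Answer: ACCEPT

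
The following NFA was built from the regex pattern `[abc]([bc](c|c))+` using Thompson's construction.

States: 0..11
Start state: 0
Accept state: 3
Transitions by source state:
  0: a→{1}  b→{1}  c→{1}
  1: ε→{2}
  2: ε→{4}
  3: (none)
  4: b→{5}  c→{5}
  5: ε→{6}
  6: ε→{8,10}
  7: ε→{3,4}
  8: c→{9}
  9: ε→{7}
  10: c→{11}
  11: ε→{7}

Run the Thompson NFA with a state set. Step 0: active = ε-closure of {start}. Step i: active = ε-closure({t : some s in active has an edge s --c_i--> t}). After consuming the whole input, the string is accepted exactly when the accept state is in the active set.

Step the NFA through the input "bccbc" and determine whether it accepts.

initial (ε-close {0}): {0}
'b' @ 1: {1,2,4}
'c' @ 2: {5,6,8,10}
'c' @ 3: {3,4,7,9,11}  ✓accept
'b' @ 4: {5,6,8,10}
'c' @ 5: {3,4,7,9,11}  ✓accept
after full input: {3,4,7,9,11}  (accept=3 in)

Answer: ACCEPT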